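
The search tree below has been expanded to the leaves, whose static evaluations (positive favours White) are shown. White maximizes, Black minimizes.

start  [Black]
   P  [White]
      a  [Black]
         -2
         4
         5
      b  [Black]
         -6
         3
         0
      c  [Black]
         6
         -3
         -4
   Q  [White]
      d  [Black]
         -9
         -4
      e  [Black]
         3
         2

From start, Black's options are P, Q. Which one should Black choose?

P

a (Black): min(-2, 4, 5) = -2
b (Black): min(-6, 3, 0) = -6
c (Black): min(6, -3, -4) = -4
P (White): max(-2, -6, -4) = -2
d (Black): min(-9, -4) = -9
e (Black): min(3, 2) = 2
Q (White): max(-9, 2) = 2
start (Black): min(-2, 2) = -2
Black at start wants the lowest of {P=-2, Q=2}, so chooses P.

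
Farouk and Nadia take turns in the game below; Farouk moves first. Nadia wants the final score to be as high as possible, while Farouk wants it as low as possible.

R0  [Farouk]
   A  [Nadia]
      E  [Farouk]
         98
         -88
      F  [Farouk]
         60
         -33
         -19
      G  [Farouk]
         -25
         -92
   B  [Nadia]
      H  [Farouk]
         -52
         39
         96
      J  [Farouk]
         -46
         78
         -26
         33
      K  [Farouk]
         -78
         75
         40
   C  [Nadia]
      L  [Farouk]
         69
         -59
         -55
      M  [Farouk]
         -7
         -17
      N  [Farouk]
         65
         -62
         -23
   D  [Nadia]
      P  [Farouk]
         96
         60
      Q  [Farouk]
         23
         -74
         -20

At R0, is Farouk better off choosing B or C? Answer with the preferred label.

B

H (Farouk): min(-52, 39, 96) = -52
J (Farouk): min(-46, 78, -26, 33) = -46
K (Farouk): min(-78, 75, 40) = -78
B (Nadia): max(-52, -46, -78) = -46
L (Farouk): min(69, -59, -55) = -59
M (Farouk): min(-7, -17) = -17
N (Farouk): min(65, -62, -23) = -62
C (Nadia): max(-59, -17, -62) = -17
Farouk prefers the lower value; B=-46, C=-17. B is better since -46 < -17.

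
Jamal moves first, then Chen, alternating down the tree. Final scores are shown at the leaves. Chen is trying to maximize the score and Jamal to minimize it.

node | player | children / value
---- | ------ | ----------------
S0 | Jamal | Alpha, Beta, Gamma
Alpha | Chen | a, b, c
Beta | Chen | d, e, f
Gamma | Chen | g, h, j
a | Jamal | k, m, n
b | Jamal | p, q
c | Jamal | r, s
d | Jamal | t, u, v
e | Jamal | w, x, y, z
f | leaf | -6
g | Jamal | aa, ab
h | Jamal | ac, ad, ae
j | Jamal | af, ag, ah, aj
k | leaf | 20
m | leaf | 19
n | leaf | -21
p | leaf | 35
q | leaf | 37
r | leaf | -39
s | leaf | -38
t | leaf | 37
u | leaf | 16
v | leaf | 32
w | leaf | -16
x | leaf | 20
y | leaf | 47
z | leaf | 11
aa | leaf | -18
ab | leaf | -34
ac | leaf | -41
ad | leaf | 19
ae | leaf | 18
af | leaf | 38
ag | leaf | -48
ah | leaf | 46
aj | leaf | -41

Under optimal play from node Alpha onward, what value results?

35

a (Jamal): min(20, 19, -21) = -21
b (Jamal): min(35, 37) = 35
c (Jamal): min(-39, -38) = -39
Alpha (Chen): max(-21, 35, -39) = 35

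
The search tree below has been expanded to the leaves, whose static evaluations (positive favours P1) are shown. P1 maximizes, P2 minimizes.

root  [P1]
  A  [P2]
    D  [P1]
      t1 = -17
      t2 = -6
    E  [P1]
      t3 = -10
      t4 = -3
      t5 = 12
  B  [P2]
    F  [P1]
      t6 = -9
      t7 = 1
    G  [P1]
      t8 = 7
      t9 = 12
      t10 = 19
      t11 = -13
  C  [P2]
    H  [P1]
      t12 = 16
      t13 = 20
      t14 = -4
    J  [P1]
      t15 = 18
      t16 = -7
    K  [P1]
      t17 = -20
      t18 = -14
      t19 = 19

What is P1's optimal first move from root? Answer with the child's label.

D (P1): max(-17, -6) = -6
E (P1): max(-10, -3, 12) = 12
A (P2): min(-6, 12) = -6
F (P1): max(-9, 1) = 1
G (P1): max(7, 12, 19, -13) = 19
B (P2): min(1, 19) = 1
H (P1): max(16, 20, -4) = 20
J (P1): max(18, -7) = 18
K (P1): max(-20, -14, 19) = 19
C (P2): min(20, 18, 19) = 18
root (P1): max(-6, 1, 18) = 18
P1 at root wants the highest of {A=-6, B=1, C=18}, so chooses C.

C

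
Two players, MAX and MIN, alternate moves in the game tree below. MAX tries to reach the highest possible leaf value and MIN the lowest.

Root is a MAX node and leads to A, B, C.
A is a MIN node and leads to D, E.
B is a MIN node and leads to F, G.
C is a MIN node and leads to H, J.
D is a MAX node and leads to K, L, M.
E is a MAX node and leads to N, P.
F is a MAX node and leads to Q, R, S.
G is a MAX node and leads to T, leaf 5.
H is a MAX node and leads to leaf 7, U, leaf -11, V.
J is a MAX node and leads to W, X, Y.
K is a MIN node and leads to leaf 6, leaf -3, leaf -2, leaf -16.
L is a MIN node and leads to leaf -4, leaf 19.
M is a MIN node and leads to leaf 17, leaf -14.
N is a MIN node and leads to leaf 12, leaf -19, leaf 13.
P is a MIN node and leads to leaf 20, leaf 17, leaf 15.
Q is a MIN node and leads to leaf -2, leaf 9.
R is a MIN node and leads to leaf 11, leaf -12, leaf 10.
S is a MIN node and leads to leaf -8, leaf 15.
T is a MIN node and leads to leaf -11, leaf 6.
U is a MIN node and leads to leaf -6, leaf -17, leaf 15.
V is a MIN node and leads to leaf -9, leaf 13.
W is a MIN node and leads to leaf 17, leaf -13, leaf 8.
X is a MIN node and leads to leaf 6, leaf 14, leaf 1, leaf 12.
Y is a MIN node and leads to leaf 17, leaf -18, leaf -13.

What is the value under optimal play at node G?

5

T (MIN): min(-11, 6) = -11
G (MAX): max(-11, 5) = 5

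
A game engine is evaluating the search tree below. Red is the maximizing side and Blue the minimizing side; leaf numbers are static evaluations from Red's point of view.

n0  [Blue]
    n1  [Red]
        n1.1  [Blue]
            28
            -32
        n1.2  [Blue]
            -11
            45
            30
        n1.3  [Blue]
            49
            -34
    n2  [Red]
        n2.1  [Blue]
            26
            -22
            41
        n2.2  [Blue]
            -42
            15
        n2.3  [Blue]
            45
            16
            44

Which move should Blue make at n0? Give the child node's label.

n1

n1.1 (Blue): min(28, -32) = -32
n1.2 (Blue): min(-11, 45, 30) = -11
n1.3 (Blue): min(49, -34) = -34
n1 (Red): max(-32, -11, -34) = -11
n2.1 (Blue): min(26, -22, 41) = -22
n2.2 (Blue): min(-42, 15) = -42
n2.3 (Blue): min(45, 16, 44) = 16
n2 (Red): max(-22, -42, 16) = 16
n0 (Blue): min(-11, 16) = -11
Blue at n0 wants the lowest of {n1=-11, n2=16}, so chooses n1.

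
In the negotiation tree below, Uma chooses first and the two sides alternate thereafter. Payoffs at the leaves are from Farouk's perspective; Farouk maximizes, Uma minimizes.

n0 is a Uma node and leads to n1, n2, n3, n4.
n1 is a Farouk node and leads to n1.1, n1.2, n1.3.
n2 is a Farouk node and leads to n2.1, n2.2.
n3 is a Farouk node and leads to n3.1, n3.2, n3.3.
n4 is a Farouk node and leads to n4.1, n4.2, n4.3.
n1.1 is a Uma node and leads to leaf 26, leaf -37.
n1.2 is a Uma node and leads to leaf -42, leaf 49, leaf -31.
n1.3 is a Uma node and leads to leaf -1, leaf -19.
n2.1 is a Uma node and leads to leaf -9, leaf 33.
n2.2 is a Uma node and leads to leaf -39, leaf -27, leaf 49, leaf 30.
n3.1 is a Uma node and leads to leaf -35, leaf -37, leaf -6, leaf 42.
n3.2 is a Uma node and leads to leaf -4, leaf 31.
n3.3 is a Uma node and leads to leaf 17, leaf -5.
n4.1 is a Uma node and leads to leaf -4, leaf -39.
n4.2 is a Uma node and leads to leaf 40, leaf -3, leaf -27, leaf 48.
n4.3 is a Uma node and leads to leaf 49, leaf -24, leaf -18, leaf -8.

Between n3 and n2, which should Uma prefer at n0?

n2

n3.1 (Uma): min(-35, -37, -6, 42) = -37
n3.2 (Uma): min(-4, 31) = -4
n3.3 (Uma): min(17, -5) = -5
n3 (Farouk): max(-37, -4, -5) = -4
n2.1 (Uma): min(-9, 33) = -9
n2.2 (Uma): min(-39, -27, 49, 30) = -39
n2 (Farouk): max(-9, -39) = -9
Uma prefers the lower value; n3=-4, n2=-9. n2 is better since -9 < -4.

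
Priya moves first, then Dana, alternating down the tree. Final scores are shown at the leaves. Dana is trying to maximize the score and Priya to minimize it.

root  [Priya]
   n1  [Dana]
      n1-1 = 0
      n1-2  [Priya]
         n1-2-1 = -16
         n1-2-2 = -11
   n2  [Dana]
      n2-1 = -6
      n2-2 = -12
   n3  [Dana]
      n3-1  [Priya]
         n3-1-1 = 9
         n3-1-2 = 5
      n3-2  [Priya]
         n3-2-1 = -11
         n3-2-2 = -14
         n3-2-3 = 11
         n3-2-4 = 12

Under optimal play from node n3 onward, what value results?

n3-1 (Priya): min(9, 5) = 5
n3-2 (Priya): min(-11, -14, 11, 12) = -14
n3 (Dana): max(5, -14) = 5

5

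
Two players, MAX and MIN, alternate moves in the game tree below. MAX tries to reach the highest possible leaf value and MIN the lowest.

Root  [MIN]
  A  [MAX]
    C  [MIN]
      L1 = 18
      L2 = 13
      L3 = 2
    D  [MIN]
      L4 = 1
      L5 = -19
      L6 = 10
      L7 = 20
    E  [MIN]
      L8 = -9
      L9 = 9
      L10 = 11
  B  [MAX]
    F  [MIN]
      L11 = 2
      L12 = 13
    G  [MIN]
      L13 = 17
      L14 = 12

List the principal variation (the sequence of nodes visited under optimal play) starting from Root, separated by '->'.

Root -> A -> C -> L3

C (MIN): min(18, 13, 2) = 2
D (MIN): min(1, -19, 10, 20) = -19
E (MIN): min(-9, 9, 11) = -9
A (MAX): max(2, -19, -9) = 2
F (MIN): min(2, 13) = 2
G (MIN): min(17, 12) = 12
B (MAX): max(2, 12) = 12
Root (MIN): min(2, 12) = 2
At Root, MIN picks A (lowest: 2).
At A, MAX picks C (highest: 2).
At C, MIN picks L3 (lowest: 2).
Terminal value 2.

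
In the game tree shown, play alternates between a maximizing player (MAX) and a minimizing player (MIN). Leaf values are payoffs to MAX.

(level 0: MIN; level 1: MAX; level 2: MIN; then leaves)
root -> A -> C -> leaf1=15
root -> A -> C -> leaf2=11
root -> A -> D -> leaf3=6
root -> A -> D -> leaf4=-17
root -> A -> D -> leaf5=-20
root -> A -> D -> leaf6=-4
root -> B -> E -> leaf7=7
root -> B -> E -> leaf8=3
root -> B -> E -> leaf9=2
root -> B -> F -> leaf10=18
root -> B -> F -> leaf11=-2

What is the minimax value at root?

2

C (MIN): min(15, 11) = 11
D (MIN): min(6, -17, -20, -4) = -20
A (MAX): max(11, -20) = 11
E (MIN): min(7, 3, 2) = 2
F (MIN): min(18, -2) = -2
B (MAX): max(2, -2) = 2
root (MIN): min(11, 2) = 2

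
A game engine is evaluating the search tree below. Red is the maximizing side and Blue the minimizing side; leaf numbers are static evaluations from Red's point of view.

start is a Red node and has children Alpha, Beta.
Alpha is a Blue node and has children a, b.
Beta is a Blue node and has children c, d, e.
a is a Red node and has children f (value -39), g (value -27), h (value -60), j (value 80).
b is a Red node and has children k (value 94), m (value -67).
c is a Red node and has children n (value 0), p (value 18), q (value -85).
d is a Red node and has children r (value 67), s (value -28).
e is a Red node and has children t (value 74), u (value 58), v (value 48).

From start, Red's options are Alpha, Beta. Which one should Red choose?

a (Red): max(-39, -27, -60, 80) = 80
b (Red): max(94, -67) = 94
Alpha (Blue): min(80, 94) = 80
c (Red): max(0, 18, -85) = 18
d (Red): max(67, -28) = 67
e (Red): max(74, 58, 48) = 74
Beta (Blue): min(18, 67, 74) = 18
start (Red): max(80, 18) = 80
Red at start wants the highest of {Alpha=80, Beta=18}, so chooses Alpha.

Alpha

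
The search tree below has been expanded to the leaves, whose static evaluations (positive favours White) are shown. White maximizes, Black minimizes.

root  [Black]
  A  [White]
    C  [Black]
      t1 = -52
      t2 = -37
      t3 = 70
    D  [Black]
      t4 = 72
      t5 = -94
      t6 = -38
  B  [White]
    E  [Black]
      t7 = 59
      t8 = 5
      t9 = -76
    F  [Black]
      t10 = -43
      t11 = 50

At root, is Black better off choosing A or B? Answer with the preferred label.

A

C (Black): min(-52, -37, 70) = -52
D (Black): min(72, -94, -38) = -94
A (White): max(-52, -94) = -52
E (Black): min(59, 5, -76) = -76
F (Black): min(-43, 50) = -43
B (White): max(-76, -43) = -43
Black prefers the lower value; A=-52, B=-43. A is better since -52 < -43.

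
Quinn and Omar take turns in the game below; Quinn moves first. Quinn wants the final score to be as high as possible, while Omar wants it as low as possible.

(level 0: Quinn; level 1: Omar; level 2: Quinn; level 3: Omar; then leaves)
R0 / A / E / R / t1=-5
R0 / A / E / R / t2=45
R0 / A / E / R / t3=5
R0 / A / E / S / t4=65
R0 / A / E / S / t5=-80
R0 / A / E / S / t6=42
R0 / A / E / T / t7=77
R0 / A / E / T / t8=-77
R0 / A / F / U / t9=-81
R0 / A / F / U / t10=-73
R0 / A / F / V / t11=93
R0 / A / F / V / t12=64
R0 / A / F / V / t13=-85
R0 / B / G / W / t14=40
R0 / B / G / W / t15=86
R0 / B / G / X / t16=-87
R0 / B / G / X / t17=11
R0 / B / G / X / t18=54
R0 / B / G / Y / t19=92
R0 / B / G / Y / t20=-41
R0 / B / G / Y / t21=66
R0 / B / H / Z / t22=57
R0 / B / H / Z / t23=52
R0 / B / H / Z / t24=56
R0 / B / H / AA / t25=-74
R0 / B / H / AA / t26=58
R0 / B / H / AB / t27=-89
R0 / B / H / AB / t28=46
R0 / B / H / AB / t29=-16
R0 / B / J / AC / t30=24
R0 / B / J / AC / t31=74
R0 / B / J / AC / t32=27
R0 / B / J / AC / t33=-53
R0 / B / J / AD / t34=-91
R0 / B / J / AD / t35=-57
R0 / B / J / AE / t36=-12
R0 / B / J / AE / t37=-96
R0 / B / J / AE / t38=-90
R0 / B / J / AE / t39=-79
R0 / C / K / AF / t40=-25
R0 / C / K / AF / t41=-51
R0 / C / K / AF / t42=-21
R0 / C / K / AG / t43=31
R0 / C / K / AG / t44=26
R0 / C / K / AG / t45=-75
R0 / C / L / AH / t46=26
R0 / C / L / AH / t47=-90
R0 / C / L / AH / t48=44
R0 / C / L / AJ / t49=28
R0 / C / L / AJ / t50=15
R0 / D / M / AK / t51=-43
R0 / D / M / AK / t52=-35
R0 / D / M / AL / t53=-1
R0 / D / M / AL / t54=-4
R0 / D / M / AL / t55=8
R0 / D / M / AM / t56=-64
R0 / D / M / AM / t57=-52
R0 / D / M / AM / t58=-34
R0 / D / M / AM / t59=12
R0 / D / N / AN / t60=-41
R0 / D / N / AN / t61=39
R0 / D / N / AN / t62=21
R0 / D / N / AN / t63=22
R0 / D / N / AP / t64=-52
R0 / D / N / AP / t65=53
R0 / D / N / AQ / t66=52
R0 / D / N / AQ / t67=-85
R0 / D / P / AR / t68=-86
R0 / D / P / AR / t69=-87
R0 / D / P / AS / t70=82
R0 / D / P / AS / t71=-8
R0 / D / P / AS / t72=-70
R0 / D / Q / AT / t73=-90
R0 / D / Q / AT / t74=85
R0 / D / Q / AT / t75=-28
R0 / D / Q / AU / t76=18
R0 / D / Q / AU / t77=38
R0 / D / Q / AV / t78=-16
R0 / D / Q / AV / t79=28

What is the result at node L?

AH (Omar): min(26, -90, 44) = -90
AJ (Omar): min(28, 15) = 15
L (Quinn): max(-90, 15) = 15

15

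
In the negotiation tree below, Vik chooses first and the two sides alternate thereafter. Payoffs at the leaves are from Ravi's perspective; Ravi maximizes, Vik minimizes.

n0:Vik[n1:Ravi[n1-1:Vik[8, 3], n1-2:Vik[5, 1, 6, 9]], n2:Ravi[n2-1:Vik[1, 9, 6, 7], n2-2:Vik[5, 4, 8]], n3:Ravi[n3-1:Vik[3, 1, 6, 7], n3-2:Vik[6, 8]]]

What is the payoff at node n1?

3

n1-1 (Vik): min(8, 3) = 3
n1-2 (Vik): min(5, 1, 6, 9) = 1
n1 (Ravi): max(3, 1) = 3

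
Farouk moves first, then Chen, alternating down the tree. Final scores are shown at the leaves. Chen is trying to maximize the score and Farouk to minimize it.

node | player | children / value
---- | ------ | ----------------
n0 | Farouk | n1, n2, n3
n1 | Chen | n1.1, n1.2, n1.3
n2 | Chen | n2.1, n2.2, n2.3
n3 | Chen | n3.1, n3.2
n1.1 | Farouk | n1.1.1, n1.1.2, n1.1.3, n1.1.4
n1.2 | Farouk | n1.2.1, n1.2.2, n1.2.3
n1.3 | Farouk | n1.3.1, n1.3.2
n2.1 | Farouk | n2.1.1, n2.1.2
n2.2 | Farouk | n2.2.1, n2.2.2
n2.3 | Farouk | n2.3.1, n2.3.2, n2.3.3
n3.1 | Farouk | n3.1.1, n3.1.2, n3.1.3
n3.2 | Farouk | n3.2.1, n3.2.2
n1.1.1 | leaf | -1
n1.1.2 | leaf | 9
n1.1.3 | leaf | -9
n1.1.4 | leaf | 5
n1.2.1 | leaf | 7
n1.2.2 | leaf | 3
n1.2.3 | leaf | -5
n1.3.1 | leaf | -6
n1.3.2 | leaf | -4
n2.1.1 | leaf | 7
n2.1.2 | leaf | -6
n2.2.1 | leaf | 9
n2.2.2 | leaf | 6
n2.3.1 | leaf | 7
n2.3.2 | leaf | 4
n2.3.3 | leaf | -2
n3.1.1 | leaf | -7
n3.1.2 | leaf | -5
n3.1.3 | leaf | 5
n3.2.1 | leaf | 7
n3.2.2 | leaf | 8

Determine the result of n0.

-5

n1.1 (Farouk): min(-1, 9, -9, 5) = -9
n1.2 (Farouk): min(7, 3, -5) = -5
n1.3 (Farouk): min(-6, -4) = -6
n1 (Chen): max(-9, -5, -6) = -5
n2.1 (Farouk): min(7, -6) = -6
n2.2 (Farouk): min(9, 6) = 6
n2.3 (Farouk): min(7, 4, -2) = -2
n2 (Chen): max(-6, 6, -2) = 6
n3.1 (Farouk): min(-7, -5, 5) = -7
n3.2 (Farouk): min(7, 8) = 7
n3 (Chen): max(-7, 7) = 7
n0 (Farouk): min(-5, 6, 7) = -5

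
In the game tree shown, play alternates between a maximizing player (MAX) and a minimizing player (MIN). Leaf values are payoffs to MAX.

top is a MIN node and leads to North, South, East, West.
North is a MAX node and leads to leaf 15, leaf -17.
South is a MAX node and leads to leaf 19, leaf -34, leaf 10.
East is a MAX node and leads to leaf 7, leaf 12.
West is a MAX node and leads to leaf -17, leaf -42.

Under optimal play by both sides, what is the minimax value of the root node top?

North (MAX): max(15, -17) = 15
South (MAX): max(19, -34, 10) = 19
East (MAX): max(7, 12) = 12
West (MAX): max(-17, -42) = -17
top (MIN): min(15, 19, 12, -17) = -17

-17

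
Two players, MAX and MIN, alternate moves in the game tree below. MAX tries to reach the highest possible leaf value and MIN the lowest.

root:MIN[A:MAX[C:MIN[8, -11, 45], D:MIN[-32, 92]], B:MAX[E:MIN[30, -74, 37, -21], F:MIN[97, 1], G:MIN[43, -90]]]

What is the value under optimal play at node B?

E (MIN): min(30, -74, 37, -21) = -74
F (MIN): min(97, 1) = 1
G (MIN): min(43, -90) = -90
B (MAX): max(-74, 1, -90) = 1

1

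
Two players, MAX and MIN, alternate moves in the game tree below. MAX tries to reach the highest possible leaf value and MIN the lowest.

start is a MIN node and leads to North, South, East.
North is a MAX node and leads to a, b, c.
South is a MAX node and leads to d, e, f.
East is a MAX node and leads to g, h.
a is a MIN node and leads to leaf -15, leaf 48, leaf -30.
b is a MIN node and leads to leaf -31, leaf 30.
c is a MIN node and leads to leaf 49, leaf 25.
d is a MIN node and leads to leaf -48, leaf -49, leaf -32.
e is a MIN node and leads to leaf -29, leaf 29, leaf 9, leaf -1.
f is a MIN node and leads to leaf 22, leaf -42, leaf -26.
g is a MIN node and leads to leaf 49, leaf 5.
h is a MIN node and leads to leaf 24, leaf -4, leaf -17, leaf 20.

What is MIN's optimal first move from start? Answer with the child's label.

South

a (MIN): min(-15, 48, -30) = -30
b (MIN): min(-31, 30) = -31
c (MIN): min(49, 25) = 25
North (MAX): max(-30, -31, 25) = 25
d (MIN): min(-48, -49, -32) = -49
e (MIN): min(-29, 29, 9, -1) = -29
f (MIN): min(22, -42, -26) = -42
South (MAX): max(-49, -29, -42) = -29
g (MIN): min(49, 5) = 5
h (MIN): min(24, -4, -17, 20) = -17
East (MAX): max(5, -17) = 5
start (MIN): min(25, -29, 5) = -29
MIN at start wants the lowest of {North=25, South=-29, East=5}, so chooses South.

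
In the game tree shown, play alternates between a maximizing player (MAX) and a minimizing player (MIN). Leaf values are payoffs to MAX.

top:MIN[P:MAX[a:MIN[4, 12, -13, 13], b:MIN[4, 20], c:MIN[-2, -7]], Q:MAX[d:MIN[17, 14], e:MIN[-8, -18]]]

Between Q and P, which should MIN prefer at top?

P

d (MIN): min(17, 14) = 14
e (MIN): min(-8, -18) = -18
Q (MAX): max(14, -18) = 14
a (MIN): min(4, 12, -13, 13) = -13
b (MIN): min(4, 20) = 4
c (MIN): min(-2, -7) = -7
P (MAX): max(-13, 4, -7) = 4
MIN prefers the lower value; Q=14, P=4. P is better since 4 < 14.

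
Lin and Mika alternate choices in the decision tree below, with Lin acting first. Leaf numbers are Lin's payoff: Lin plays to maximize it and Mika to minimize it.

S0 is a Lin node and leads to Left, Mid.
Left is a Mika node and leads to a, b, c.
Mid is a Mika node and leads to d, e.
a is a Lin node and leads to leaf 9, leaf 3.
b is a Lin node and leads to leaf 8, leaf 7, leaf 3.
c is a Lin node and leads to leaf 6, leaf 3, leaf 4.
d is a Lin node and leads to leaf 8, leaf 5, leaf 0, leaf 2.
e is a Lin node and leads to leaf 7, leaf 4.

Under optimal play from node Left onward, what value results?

6

a (Lin): max(9, 3) = 9
b (Lin): max(8, 7, 3) = 8
c (Lin): max(6, 3, 4) = 6
Left (Mika): min(9, 8, 6) = 6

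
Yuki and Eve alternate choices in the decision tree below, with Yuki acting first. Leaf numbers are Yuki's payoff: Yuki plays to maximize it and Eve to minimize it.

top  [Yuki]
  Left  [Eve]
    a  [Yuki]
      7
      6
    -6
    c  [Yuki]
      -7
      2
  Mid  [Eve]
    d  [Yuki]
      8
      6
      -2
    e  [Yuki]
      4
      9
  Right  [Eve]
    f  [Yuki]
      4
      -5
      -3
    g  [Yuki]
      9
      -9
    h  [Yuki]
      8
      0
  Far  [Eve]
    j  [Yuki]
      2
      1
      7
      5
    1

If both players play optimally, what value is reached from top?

8

a (Yuki): max(7, 6) = 7
c (Yuki): max(-7, 2) = 2
Left (Eve): min(7, -6, 2) = -6
d (Yuki): max(8, 6, -2) = 8
e (Yuki): max(4, 9) = 9
Mid (Eve): min(8, 9) = 8
f (Yuki): max(4, -5, -3) = 4
g (Yuki): max(9, -9) = 9
h (Yuki): max(8, 0) = 8
Right (Eve): min(4, 9, 8) = 4
j (Yuki): max(2, 1, 7, 5) = 7
Far (Eve): min(7, 1) = 1
top (Yuki): max(-6, 8, 4, 1) = 8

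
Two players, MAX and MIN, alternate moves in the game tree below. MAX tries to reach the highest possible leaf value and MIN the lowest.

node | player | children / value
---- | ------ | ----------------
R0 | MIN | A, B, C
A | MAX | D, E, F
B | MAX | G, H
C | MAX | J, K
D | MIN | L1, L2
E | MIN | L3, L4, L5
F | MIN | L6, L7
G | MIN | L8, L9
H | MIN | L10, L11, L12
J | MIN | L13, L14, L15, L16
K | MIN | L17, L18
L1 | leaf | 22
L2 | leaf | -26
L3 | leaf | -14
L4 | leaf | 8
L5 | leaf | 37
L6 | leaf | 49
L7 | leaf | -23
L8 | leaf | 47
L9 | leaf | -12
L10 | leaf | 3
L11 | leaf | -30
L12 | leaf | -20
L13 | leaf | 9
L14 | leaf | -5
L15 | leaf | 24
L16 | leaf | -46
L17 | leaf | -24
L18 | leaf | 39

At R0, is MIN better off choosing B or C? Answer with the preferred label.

G (MIN): min(47, -12) = -12
H (MIN): min(3, -30, -20) = -30
B (MAX): max(-12, -30) = -12
J (MIN): min(9, -5, 24, -46) = -46
K (MIN): min(-24, 39) = -24
C (MAX): max(-46, -24) = -24
MIN prefers the lower value; B=-12, C=-24. C is better since -24 < -12.

C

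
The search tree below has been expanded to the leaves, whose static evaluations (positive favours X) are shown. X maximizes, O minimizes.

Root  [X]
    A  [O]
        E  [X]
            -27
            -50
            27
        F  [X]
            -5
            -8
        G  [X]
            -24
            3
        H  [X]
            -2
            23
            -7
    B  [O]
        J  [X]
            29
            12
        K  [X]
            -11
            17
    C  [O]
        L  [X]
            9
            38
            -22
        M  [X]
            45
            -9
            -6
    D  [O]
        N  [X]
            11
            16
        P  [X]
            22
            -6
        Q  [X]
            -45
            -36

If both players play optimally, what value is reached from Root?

38

E (X): max(-27, -50, 27) = 27
F (X): max(-5, -8) = -5
G (X): max(-24, 3) = 3
H (X): max(-2, 23, -7) = 23
A (O): min(27, -5, 3, 23) = -5
J (X): max(29, 12) = 29
K (X): max(-11, 17) = 17
B (O): min(29, 17) = 17
L (X): max(9, 38, -22) = 38
M (X): max(45, -9, -6) = 45
C (O): min(38, 45) = 38
N (X): max(11, 16) = 16
P (X): max(22, -6) = 22
Q (X): max(-45, -36) = -36
D (O): min(16, 22, -36) = -36
Root (X): max(-5, 17, 38, -36) = 38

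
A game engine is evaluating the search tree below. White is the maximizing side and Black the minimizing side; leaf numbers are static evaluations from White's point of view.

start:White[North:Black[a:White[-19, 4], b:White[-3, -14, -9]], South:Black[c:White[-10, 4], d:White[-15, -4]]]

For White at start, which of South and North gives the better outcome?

North

c (White): max(-10, 4) = 4
d (White): max(-15, -4) = -4
South (Black): min(4, -4) = -4
a (White): max(-19, 4) = 4
b (White): max(-3, -14, -9) = -3
North (Black): min(4, -3) = -3
White prefers the higher value; South=-4, North=-3. North is better since -3 > -4.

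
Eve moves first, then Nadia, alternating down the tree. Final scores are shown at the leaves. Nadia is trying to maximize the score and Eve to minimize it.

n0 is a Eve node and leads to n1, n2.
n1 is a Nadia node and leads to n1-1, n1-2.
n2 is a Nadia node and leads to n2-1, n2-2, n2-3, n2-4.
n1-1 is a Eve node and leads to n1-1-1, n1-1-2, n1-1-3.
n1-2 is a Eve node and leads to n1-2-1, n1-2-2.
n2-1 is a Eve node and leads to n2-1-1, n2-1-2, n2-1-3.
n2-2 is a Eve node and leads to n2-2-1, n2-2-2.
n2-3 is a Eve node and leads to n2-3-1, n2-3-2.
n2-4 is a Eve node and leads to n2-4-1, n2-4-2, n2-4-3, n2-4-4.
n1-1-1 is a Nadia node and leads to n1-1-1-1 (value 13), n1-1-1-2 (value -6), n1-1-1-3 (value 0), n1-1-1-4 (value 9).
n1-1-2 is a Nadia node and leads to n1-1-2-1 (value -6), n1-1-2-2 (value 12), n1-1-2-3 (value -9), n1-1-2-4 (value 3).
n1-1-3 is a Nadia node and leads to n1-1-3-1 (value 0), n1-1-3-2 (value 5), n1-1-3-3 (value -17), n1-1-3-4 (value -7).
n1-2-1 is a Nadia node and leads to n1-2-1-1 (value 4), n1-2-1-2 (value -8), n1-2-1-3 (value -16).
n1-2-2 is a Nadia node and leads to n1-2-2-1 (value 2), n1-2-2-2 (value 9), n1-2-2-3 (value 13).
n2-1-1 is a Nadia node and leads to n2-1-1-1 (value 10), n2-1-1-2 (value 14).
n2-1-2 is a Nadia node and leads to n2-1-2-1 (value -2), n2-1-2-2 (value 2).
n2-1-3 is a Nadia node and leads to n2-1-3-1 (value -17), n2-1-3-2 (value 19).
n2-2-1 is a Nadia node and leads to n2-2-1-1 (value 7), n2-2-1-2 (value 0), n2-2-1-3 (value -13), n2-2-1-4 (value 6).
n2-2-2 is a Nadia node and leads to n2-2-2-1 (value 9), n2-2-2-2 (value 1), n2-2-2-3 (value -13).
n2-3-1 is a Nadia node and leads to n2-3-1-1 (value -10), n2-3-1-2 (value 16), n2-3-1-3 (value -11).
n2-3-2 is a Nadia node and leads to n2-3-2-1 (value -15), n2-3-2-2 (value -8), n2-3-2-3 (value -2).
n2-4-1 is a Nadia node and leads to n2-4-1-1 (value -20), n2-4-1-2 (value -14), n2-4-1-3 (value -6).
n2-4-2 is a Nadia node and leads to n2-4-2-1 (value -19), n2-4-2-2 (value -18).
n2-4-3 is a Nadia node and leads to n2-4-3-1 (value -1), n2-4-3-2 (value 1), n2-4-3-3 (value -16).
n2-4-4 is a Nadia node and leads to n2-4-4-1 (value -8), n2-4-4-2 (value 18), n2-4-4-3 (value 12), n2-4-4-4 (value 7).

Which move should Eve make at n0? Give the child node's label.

n1

n1-1-1 (Nadia): max(13, -6, 0, 9) = 13
n1-1-2 (Nadia): max(-6, 12, -9, 3) = 12
n1-1-3 (Nadia): max(0, 5, -17, -7) = 5
n1-1 (Eve): min(13, 12, 5) = 5
n1-2-1 (Nadia): max(4, -8, -16) = 4
n1-2-2 (Nadia): max(2, 9, 13) = 13
n1-2 (Eve): min(4, 13) = 4
n1 (Nadia): max(5, 4) = 5
n2-1-1 (Nadia): max(10, 14) = 14
n2-1-2 (Nadia): max(-2, 2) = 2
n2-1-3 (Nadia): max(-17, 19) = 19
n2-1 (Eve): min(14, 2, 19) = 2
n2-2-1 (Nadia): max(7, 0, -13, 6) = 7
n2-2-2 (Nadia): max(9, 1, -13) = 9
n2-2 (Eve): min(7, 9) = 7
n2-3-1 (Nadia): max(-10, 16, -11) = 16
n2-3-2 (Nadia): max(-15, -8, -2) = -2
n2-3 (Eve): min(16, -2) = -2
n2-4-1 (Nadia): max(-20, -14, -6) = -6
n2-4-2 (Nadia): max(-19, -18) = -18
n2-4-3 (Nadia): max(-1, 1, -16) = 1
n2-4-4 (Nadia): max(-8, 18, 12, 7) = 18
n2-4 (Eve): min(-6, -18, 1, 18) = -18
n2 (Nadia): max(2, 7, -2, -18) = 7
n0 (Eve): min(5, 7) = 5
Eve at n0 wants the lowest of {n1=5, n2=7}, so chooses n1.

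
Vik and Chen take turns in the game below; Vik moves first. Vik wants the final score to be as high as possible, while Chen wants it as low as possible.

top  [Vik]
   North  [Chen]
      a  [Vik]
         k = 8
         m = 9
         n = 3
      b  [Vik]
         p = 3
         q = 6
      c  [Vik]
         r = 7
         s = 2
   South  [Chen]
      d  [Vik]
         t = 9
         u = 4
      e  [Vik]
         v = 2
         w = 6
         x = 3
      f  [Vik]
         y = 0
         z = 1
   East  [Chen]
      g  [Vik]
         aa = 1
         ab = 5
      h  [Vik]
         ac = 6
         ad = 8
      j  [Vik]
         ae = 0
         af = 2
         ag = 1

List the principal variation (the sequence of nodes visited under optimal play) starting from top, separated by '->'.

a (Vik): max(8, 9, 3) = 9
b (Vik): max(3, 6) = 6
c (Vik): max(7, 2) = 7
North (Chen): min(9, 6, 7) = 6
d (Vik): max(9, 4) = 9
e (Vik): max(2, 6, 3) = 6
f (Vik): max(0, 1) = 1
South (Chen): min(9, 6, 1) = 1
g (Vik): max(1, 5) = 5
h (Vik): max(6, 8) = 8
j (Vik): max(0, 2, 1) = 2
East (Chen): min(5, 8, 2) = 2
top (Vik): max(6, 1, 2) = 6
At top, Vik picks North (highest: 6).
At North, Chen picks b (lowest: 6).
At b, Vik picks q (highest: 6).
Terminal value 6.

top -> North -> b -> q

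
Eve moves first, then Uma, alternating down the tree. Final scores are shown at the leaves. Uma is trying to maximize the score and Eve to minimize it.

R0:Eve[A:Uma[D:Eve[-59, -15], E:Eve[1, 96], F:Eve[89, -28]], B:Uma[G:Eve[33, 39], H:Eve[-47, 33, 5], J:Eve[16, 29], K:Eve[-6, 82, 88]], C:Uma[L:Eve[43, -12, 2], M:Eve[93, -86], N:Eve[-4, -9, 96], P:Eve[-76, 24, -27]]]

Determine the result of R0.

D (Eve): min(-59, -15) = -59
E (Eve): min(1, 96) = 1
F (Eve): min(89, -28) = -28
A (Uma): max(-59, 1, -28) = 1
G (Eve): min(33, 39) = 33
H (Eve): min(-47, 33, 5) = -47
J (Eve): min(16, 29) = 16
K (Eve): min(-6, 82, 88) = -6
B (Uma): max(33, -47, 16, -6) = 33
L (Eve): min(43, -12, 2) = -12
M (Eve): min(93, -86) = -86
N (Eve): min(-4, -9, 96) = -9
P (Eve): min(-76, 24, -27) = -76
C (Uma): max(-12, -86, -9, -76) = -9
R0 (Eve): min(1, 33, -9) = -9

-9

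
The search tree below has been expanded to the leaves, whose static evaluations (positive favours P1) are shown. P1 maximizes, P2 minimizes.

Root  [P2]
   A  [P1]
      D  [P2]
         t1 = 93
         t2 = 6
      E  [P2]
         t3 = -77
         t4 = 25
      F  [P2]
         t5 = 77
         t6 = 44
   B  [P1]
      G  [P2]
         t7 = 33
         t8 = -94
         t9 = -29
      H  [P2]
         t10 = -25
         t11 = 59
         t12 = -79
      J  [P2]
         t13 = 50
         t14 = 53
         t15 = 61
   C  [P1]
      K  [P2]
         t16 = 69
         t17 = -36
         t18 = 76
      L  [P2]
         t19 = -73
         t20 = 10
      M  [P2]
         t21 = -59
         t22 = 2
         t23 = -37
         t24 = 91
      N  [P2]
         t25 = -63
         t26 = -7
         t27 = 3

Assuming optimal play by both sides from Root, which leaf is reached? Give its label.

D (P2): min(93, 6) = 6
E (P2): min(-77, 25) = -77
F (P2): min(77, 44) = 44
A (P1): max(6, -77, 44) = 44
G (P2): min(33, -94, -29) = -94
H (P2): min(-25, 59, -79) = -79
J (P2): min(50, 53, 61) = 50
B (P1): max(-94, -79, 50) = 50
K (P2): min(69, -36, 76) = -36
L (P2): min(-73, 10) = -73
M (P2): min(-59, 2, -37, 91) = -59
N (P2): min(-63, -7, 3) = -63
C (P1): max(-36, -73, -59, -63) = -36
Root (P2): min(44, 50, -36) = -36
At Root, P2 picks C (lowest: -36).
At C, P1 picks K (highest: -36).
At K, P2 picks t17 (lowest: -36).
Terminal value -36.

t17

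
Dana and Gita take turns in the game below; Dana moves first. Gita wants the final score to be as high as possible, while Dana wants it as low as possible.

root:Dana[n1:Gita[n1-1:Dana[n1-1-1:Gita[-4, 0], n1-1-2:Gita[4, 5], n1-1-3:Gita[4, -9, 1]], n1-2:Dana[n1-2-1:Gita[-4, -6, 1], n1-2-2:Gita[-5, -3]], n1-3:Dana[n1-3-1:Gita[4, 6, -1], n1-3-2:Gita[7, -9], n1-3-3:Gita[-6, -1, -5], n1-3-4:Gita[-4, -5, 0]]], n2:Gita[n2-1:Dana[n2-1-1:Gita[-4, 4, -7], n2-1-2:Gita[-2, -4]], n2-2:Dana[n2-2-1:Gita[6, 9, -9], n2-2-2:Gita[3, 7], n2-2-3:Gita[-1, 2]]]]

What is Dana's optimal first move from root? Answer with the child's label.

n1-1-1 (Gita): max(-4, 0) = 0
n1-1-2 (Gita): max(4, 5) = 5
n1-1-3 (Gita): max(4, -9, 1) = 4
n1-1 (Dana): min(0, 5, 4) = 0
n1-2-1 (Gita): max(-4, -6, 1) = 1
n1-2-2 (Gita): max(-5, -3) = -3
n1-2 (Dana): min(1, -3) = -3
n1-3-1 (Gita): max(4, 6, -1) = 6
n1-3-2 (Gita): max(7, -9) = 7
n1-3-3 (Gita): max(-6, -1, -5) = -1
n1-3-4 (Gita): max(-4, -5, 0) = 0
n1-3 (Dana): min(6, 7, -1, 0) = -1
n1 (Gita): max(0, -3, -1) = 0
n2-1-1 (Gita): max(-4, 4, -7) = 4
n2-1-2 (Gita): max(-2, -4) = -2
n2-1 (Dana): min(4, -2) = -2
n2-2-1 (Gita): max(6, 9, -9) = 9
n2-2-2 (Gita): max(3, 7) = 7
n2-2-3 (Gita): max(-1, 2) = 2
n2-2 (Dana): min(9, 7, 2) = 2
n2 (Gita): max(-2, 2) = 2
root (Dana): min(0, 2) = 0
Dana at root wants the lowest of {n1=0, n2=2}, so chooses n1.

n1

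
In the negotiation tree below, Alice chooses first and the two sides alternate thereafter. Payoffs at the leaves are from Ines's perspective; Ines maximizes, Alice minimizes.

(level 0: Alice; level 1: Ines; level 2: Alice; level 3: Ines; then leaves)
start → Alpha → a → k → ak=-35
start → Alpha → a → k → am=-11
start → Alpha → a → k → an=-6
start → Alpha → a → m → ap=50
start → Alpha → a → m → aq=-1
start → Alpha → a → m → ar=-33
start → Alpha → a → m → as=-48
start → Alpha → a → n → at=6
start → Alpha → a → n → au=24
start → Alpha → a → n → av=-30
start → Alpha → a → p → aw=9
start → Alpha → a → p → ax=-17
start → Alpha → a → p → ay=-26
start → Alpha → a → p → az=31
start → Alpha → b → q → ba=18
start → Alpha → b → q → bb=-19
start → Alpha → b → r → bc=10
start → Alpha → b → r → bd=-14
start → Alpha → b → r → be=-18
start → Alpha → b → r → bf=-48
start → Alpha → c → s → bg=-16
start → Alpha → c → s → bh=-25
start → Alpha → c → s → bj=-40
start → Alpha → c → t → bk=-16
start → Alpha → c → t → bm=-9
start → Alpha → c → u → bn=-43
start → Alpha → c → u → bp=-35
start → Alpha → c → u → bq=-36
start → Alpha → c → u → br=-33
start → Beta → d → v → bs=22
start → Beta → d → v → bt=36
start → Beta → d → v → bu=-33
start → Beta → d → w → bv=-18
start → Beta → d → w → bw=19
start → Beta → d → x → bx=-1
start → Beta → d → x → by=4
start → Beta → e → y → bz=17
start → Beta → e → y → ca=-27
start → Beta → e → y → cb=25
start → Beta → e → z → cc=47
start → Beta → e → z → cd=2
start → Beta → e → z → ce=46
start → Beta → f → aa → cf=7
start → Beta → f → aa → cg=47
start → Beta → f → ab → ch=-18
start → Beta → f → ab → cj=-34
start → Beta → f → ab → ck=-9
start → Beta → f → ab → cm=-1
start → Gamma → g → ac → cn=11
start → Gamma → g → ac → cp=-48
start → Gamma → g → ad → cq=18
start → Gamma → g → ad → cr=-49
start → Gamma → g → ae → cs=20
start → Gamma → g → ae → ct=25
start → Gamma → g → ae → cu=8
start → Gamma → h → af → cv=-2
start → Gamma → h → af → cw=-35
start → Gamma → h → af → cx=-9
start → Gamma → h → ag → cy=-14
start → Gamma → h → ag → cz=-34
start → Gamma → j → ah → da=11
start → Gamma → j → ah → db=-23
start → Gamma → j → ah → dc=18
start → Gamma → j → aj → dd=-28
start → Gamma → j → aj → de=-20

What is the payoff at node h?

af (Ines): max(-2, -35, -9) = -2
ag (Ines): max(-14, -34) = -14
h (Alice): min(-2, -14) = -14

-14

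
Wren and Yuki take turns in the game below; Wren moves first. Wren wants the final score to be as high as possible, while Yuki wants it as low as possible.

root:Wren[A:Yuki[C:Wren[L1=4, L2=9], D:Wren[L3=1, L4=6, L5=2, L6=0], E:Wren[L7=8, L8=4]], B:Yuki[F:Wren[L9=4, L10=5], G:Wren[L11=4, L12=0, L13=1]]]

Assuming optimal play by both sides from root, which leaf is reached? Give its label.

C (Wren): max(4, 9) = 9
D (Wren): max(1, 6, 2, 0) = 6
E (Wren): max(8, 4) = 8
A (Yuki): min(9, 6, 8) = 6
F (Wren): max(4, 5) = 5
G (Wren): max(4, 0, 1) = 4
B (Yuki): min(5, 4) = 4
root (Wren): max(6, 4) = 6
At root, Wren picks A (highest: 6).
At A, Yuki picks D (lowest: 6).
At D, Wren picks L4 (highest: 6).
Terminal value 6.

L4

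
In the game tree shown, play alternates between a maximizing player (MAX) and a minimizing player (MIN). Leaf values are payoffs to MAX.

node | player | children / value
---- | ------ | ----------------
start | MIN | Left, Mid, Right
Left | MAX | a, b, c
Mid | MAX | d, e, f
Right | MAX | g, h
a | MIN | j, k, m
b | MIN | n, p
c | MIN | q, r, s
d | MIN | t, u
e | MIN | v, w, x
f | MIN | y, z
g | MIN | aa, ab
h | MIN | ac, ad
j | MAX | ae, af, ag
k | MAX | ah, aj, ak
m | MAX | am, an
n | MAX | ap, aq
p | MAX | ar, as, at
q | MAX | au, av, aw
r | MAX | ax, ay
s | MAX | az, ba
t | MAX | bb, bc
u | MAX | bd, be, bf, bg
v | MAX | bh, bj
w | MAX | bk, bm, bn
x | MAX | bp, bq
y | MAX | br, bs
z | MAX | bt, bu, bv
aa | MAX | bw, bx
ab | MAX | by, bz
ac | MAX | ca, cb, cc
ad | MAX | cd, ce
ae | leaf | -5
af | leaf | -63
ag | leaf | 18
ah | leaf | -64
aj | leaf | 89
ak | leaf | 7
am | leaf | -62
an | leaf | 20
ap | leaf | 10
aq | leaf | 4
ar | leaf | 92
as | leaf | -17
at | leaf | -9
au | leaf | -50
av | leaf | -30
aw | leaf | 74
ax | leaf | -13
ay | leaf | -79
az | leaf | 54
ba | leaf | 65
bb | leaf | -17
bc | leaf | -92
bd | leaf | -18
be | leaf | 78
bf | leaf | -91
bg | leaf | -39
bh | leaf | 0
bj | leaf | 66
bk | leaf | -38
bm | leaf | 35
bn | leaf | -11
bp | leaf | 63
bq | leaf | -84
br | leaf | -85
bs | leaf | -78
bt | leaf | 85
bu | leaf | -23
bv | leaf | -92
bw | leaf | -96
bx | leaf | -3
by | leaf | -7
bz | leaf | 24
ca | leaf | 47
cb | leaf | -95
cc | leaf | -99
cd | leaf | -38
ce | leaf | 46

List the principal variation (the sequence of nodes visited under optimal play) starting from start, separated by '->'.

j (MAX): max(-5, -63, 18) = 18
k (MAX): max(-64, 89, 7) = 89
m (MAX): max(-62, 20) = 20
a (MIN): min(18, 89, 20) = 18
n (MAX): max(10, 4) = 10
p (MAX): max(92, -17, -9) = 92
b (MIN): min(10, 92) = 10
q (MAX): max(-50, -30, 74) = 74
r (MAX): max(-13, -79) = -13
s (MAX): max(54, 65) = 65
c (MIN): min(74, -13, 65) = -13
Left (MAX): max(18, 10, -13) = 18
t (MAX): max(-17, -92) = -17
u (MAX): max(-18, 78, -91, -39) = 78
d (MIN): min(-17, 78) = -17
v (MAX): max(0, 66) = 66
w (MAX): max(-38, 35, -11) = 35
x (MAX): max(63, -84) = 63
e (MIN): min(66, 35, 63) = 35
y (MAX): max(-85, -78) = -78
z (MAX): max(85, -23, -92) = 85
f (MIN): min(-78, 85) = -78
Mid (MAX): max(-17, 35, -78) = 35
aa (MAX): max(-96, -3) = -3
ab (MAX): max(-7, 24) = 24
g (MIN): min(-3, 24) = -3
ac (MAX): max(47, -95, -99) = 47
ad (MAX): max(-38, 46) = 46
h (MIN): min(47, 46) = 46
Right (MAX): max(-3, 46) = 46
start (MIN): min(18, 35, 46) = 18
At start, MIN picks Left (lowest: 18).
At Left, MAX picks a (highest: 18).
At a, MIN picks j (lowest: 18).
At j, MAX picks ag (highest: 18).
Terminal value 18.

start -> Left -> a -> j -> ag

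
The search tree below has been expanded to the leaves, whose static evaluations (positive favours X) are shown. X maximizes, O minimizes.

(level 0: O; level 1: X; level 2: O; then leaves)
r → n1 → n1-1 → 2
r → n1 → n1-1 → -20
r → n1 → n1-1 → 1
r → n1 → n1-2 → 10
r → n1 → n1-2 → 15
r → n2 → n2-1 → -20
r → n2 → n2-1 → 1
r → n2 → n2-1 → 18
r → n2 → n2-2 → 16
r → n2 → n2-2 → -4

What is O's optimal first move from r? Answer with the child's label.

n2

n1-1 (O): min(2, -20, 1) = -20
n1-2 (O): min(10, 15) = 10
n1 (X): max(-20, 10) = 10
n2-1 (O): min(-20, 1, 18) = -20
n2-2 (O): min(16, -4) = -4
n2 (X): max(-20, -4) = -4
r (O): min(10, -4) = -4
O at r wants the lowest of {n1=10, n2=-4}, so chooses n2.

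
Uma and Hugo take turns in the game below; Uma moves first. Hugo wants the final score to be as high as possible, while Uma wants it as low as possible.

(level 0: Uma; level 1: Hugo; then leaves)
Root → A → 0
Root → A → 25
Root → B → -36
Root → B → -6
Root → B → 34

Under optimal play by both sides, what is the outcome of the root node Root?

25

A (Hugo): max(0, 25) = 25
B (Hugo): max(-36, -6, 34) = 34
Root (Uma): min(25, 34) = 25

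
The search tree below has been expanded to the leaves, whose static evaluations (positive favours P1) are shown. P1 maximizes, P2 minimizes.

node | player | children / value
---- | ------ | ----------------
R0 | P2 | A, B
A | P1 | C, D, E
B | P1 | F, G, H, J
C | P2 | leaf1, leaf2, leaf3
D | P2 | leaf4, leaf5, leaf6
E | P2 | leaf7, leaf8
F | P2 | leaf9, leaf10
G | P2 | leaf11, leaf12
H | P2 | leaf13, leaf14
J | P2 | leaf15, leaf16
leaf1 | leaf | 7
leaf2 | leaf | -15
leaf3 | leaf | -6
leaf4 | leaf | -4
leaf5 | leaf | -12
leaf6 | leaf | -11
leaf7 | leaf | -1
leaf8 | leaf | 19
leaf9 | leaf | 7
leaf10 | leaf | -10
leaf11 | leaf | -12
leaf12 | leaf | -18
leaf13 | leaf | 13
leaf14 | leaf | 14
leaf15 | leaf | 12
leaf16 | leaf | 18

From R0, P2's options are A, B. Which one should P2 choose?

A

C (P2): min(7, -15, -6) = -15
D (P2): min(-4, -12, -11) = -12
E (P2): min(-1, 19) = -1
A (P1): max(-15, -12, -1) = -1
F (P2): min(7, -10) = -10
G (P2): min(-12, -18) = -18
H (P2): min(13, 14) = 13
J (P2): min(12, 18) = 12
B (P1): max(-10, -18, 13, 12) = 13
R0 (P2): min(-1, 13) = -1
P2 at R0 wants the lowest of {A=-1, B=13}, so chooses A.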